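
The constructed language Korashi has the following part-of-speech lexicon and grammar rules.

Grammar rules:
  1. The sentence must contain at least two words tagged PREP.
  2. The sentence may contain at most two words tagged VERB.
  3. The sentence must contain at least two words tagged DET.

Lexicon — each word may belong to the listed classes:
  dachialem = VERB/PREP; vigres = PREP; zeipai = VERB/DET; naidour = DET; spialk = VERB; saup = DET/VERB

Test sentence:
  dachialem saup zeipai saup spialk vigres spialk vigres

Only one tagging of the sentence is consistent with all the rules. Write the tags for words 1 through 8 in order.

PREP DET DET DET VERB PREP VERB PREP

Candidates per position — 1:dachialem {VERB,PREP}; 2:saup {DET,VERB}; 3:zeipai {VERB,DET}; 4:saup {DET,VERB}; 5:spialk {VERB}; 6:vigres {PREP}; 7:spialk {VERB}; 8:vigres {PREP}.
If word 1 were VERB, no tagging could satisfy rule 2; so word 1 is PREP.
If word 2 were VERB, no tagging could satisfy rule 2; so word 2 is DET.
If word 3 were VERB, no tagging could satisfy rule 2; so word 3 is DET.
If word 4 were VERB, no tagging could satisfy rule 2; so word 4 is DET.
That leaves exactly one tagging: PREP DET DET DET VERB PREP VERB PREP.
Checking: rule 1 satisfied; rule 2 satisfied; rule 3 satisfied.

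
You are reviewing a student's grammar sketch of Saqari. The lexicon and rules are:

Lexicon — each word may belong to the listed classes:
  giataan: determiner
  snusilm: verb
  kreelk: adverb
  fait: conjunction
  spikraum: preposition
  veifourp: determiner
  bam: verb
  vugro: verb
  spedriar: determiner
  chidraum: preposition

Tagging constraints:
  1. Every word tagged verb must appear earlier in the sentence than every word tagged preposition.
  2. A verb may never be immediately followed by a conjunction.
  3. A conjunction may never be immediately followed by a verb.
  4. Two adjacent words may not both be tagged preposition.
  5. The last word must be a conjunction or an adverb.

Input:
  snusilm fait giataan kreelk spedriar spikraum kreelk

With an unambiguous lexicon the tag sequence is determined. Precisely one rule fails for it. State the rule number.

2

Fixed tagging: verb conjunction determiner adverb determiner preposition adverb.
Applying the rules: R1 pass, R2 fail, R3 pass, R4 pass, R5 pass.
Only rule 2 fails.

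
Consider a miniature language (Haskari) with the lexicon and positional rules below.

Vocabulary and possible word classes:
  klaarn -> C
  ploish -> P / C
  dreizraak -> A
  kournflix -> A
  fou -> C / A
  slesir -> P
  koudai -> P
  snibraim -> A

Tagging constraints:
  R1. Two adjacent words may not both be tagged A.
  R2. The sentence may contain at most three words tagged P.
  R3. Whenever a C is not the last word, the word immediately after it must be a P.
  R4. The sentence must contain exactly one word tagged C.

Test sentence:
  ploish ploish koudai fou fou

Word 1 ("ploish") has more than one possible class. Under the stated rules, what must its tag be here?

Candidates per position — 1:ploish {P,C}; 2:ploish {P,C}; 3:koudai {P}; 4:fou {C,A}; 5:fou {C,A}.
Position 4: C is ruled out by rule 3; that leaves A.
Position 5: A is ruled out by rule 1; that leaves C.
Position 1: C is ruled out by rule 4; that leaves P.
Position 2: C is ruled out by rule 4; that leaves P.
So the tagging must be: P P P A C.
Check: rule 1 ✓; rule 2 ✓; rule 3 ✓; rule 4 ✓.

P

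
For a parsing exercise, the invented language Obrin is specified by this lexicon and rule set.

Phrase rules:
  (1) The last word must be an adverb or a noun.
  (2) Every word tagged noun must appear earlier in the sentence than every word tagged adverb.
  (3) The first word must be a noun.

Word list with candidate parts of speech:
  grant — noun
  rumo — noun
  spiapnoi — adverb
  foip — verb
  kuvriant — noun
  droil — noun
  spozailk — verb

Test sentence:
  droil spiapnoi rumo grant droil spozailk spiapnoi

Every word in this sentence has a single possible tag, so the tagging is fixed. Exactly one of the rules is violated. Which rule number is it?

2

Fixed tagging: noun adverb noun noun noun verb adverb.
Rule check: R1 holds, R2 violated, R3 holds.
Only rule 2 fails.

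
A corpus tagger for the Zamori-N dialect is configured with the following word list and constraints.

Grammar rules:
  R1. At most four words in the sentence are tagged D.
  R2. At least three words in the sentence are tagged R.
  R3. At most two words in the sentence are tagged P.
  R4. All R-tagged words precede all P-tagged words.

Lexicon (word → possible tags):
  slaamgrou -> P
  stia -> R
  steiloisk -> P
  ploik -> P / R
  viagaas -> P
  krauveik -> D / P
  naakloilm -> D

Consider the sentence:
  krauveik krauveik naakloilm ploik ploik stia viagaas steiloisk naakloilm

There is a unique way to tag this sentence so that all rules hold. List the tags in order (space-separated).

Candidates per position — 1:krauveik {D,P}; 2:krauveik {D,P}; 3:naakloilm {D}; 4:ploik {P,R}; 5:ploik {P,R}; 6:stia {R}; 7:viagaas {P}; 8:steiloisk {P}; 9:naakloilm {D}.
Position 1: tagging it P would leave rule 3 unsatisfiable, so it must be D.
Position 2: tagging it P would leave rule 3 unsatisfiable, so it must be D.
Position 4: tagging it P would leave rule 2 unsatisfiable, so it must be R.
Position 5: tagging it P would leave rule 2 unsatisfiable, so it must be R.
The unique satisfying tagging is: D D D R R R P P D.
Rule-by-rule: rule 1 satisfied; rule 2 satisfied; rule 3 satisfied; rule 4 satisfied.

D D D R R R P P D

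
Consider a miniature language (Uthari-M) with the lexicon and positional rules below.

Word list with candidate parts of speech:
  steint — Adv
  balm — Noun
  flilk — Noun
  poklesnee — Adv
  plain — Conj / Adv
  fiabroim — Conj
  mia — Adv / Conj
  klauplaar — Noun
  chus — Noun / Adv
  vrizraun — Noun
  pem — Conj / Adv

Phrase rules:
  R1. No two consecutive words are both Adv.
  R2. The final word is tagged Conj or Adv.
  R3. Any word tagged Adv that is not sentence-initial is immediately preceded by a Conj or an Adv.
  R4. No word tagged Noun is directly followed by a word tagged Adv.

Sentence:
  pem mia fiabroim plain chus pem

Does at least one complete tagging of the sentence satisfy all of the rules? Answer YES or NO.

Candidates per position — 1:pem {Conj,Adv}; 2:mia {Adv,Conj}; 3:fiabroim {Conj}; 4:plain {Conj,Adv}; 5:chus {Noun,Adv}; 6:pem {Conj,Adv}.
One satisfying assignment: Adv Conj Conj Adv Noun Conj.
Check: rule 1 ok; rule 2 ok; rule 3 ok; rule 4 ok.

YES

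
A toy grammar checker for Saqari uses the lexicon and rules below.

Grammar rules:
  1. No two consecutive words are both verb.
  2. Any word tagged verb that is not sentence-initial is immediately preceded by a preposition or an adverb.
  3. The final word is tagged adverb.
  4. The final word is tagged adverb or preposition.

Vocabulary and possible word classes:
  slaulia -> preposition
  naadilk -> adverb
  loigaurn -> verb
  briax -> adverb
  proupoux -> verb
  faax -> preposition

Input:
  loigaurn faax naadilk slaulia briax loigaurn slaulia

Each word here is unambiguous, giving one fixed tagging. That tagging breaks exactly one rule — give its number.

Fixed tagging: verb preposition adverb preposition adverb verb preposition.
Rule check: R1 pass, R2 pass, R3 fail, R4 pass.
Only rule 3 fails.

3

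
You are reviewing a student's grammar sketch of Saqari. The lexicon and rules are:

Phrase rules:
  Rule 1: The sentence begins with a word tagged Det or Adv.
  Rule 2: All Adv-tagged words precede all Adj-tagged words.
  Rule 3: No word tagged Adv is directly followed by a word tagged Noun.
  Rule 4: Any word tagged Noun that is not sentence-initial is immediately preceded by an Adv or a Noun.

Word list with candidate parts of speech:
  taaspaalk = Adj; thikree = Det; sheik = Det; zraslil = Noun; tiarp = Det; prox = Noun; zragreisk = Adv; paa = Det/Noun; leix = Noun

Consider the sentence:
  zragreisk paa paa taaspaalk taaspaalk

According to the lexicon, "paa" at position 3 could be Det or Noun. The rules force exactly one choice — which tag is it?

Det

Candidates per position — 1:zragreisk {Adv}; 2:paa {Det,Noun}; 3:paa {Det,Noun}; 4:taaspaalk {Adj}; 5:taaspaalk {Adj}.
If word 2 were Noun, no tagging could satisfy rule 3; so word 2 is Det.
If word 3 were Noun, no tagging could satisfy rule 4; so word 3 is Det.
That leaves exactly one tagging: Adv Det Det Adj Adj.
Rule-by-rule: rule 1 holds; rule 2 holds; rule 3 holds; rule 4 holds.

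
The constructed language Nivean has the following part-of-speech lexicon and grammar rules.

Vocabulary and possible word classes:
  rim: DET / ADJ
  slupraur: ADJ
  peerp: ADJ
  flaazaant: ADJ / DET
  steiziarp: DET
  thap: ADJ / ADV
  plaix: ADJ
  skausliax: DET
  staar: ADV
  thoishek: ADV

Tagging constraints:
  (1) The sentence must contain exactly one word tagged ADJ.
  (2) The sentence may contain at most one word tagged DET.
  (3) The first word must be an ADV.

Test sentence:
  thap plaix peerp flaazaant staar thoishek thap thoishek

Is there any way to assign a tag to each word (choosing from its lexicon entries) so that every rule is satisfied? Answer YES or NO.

NO

Candidates per position — 1:thap {ADJ,ADV}; 2:plaix {ADJ}; 3:peerp {ADJ}; 4:flaazaant {ADJ,DET}; 5:staar {ADV}; 6:thoishek {ADV}; 7:thap {ADJ,ADV}; 8:thoishek {ADV}.
Rule 1 cannot be satisfied by any choice of tags from the lexicon.
So there is no consistent tagging.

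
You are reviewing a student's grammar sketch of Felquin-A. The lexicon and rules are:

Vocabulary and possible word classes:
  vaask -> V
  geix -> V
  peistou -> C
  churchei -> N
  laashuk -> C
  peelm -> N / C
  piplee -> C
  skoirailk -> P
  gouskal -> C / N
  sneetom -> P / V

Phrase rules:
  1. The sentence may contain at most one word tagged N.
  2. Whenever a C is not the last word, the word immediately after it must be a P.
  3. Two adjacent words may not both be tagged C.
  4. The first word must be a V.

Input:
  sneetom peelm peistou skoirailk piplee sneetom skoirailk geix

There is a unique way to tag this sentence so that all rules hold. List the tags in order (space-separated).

Candidates per position — 1:sneetom {P,V}; 2:peelm {N,C}; 3:peistou {C}; 4:skoirailk {P}; 5:piplee {C}; 6:sneetom {P,V}; 7:skoirailk {P}; 8:geix {V}.
If word 1 were P, no tagging could satisfy rule 4; so word 1 is V.
If word 2 were C, no tagging could satisfy rule 2; so word 2 is N.
If word 6 were V, no tagging could satisfy rule 2; so word 6 is P.
The unique satisfying tagging is: V N C P C P P V.
Verifying each rule — rule 1 satisfied; rule 2 satisfied; rule 3 satisfied; rule 4 satisfied.

V N C P C P P V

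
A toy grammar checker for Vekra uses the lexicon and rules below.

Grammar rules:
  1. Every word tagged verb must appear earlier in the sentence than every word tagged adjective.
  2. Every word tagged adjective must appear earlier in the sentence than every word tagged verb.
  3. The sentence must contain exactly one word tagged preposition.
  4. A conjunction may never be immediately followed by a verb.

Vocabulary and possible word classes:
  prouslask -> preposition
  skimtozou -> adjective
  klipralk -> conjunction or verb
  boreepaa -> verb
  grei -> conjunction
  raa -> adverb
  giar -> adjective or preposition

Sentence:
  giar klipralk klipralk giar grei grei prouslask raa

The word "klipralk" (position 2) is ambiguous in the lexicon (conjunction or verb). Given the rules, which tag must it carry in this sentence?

conjunction

Candidates per position — 1:giar {adjective,preposition}; 2:klipralk {conjunction,verb}; 3:klipralk {conjunction,verb}; 4:giar {adjective,preposition}; 5:grei {conjunction}; 6:grei {conjunction}; 7:prouslask {preposition}; 8:raa {adverb}.
Position 1: tagging it preposition would leave rule 3 unsatisfiable, so it must be adjective.
Position 2: tagging it verb would leave rule 1 unsatisfiable, so it must be conjunction.
Position 3: tagging it verb would leave rule 1 unsatisfiable, so it must be conjunction.
Position 4: tagging it preposition would leave rule 3 unsatisfiable, so it must be adjective.
The unique satisfying tagging is: adjective conjunction conjunction adjective conjunction conjunction preposition adverb.
Checking: rule 1 satisfied; rule 2 satisfied; rule 3 satisfied; rule 4 satisfied.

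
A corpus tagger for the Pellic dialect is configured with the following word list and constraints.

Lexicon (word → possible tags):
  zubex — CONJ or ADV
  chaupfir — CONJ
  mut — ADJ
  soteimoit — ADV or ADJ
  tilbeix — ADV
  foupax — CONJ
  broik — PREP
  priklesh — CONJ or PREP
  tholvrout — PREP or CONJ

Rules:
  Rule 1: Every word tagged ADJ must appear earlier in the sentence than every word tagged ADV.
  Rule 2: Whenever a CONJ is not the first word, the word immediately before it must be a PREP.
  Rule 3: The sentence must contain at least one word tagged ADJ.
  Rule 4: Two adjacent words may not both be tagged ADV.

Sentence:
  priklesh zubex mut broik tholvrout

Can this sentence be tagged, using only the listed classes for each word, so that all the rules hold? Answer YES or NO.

Candidates per position — 1:priklesh {CONJ,PREP}; 2:zubex {CONJ,ADV}; 3:mut {ADJ}; 4:broik {PREP}; 5:tholvrout {PREP,CONJ}.
One satisfying assignment: PREP CONJ ADJ PREP PREP.
Checking: rule 1 satisfied; rule 2 satisfied; rule 3 satisfied; rule 4 satisfied.

YES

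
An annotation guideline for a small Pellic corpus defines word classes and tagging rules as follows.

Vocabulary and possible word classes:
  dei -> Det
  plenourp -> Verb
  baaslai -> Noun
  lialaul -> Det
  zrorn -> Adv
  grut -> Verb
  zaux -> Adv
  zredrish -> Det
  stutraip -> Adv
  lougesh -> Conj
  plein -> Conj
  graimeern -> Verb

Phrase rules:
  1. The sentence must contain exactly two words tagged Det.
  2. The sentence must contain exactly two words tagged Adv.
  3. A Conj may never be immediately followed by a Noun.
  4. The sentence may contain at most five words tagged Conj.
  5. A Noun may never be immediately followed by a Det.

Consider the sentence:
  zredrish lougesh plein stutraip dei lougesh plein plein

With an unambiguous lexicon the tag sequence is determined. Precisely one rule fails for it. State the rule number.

2

Fixed tagging: Det Conj Conj Adv Det Conj Conj Conj.
Checking each rule: R1 pass, R2 fail, R3 pass, R4 pass, R5 pass.
Only rule 2 fails.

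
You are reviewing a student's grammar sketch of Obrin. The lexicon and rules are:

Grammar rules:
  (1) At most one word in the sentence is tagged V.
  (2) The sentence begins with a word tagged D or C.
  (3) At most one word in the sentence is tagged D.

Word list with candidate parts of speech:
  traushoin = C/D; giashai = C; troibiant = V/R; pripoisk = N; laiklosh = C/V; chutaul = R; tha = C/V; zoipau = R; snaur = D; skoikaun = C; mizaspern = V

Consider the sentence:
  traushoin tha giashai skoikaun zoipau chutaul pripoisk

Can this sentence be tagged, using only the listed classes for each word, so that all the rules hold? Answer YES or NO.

YES

Candidates per position — 1:traushoin {C,D}; 2:tha {C,V}; 3:giashai {C}; 4:skoikaun {C}; 5:zoipau {R}; 6:chutaul {R}; 7:pripoisk {N}.
One satisfying assignment: C V C C R R N.
Verifying each rule — rule 1 ok; rule 2 ok; rule 3 ok.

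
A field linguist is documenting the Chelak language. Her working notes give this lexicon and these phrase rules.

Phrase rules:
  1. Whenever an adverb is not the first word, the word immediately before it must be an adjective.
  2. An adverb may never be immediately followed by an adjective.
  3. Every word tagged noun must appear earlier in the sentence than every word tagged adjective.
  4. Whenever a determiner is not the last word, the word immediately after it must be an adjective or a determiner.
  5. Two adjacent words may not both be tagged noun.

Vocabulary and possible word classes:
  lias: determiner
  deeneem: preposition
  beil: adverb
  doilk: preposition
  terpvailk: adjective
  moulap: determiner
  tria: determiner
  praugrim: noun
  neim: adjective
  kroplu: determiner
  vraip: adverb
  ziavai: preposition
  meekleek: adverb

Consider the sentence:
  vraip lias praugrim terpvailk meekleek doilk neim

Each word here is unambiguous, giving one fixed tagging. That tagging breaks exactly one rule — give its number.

Fixed tagging: adverb determiner noun adjective adverb preposition adjective.
Rule check: R1 holds, R2 holds, R3 holds, R4 violated, R5 holds.
Only rule 4 fails.

4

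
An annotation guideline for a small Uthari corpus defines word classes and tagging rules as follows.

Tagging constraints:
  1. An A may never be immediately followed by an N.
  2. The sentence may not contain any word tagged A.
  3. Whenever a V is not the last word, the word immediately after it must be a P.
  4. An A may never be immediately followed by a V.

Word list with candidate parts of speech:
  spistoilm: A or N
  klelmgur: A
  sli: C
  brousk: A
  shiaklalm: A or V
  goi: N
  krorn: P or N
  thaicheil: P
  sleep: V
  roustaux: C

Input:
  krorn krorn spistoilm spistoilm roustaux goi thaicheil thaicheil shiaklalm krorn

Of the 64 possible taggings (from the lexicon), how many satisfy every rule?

Candidates per position — 1:krorn {P,N}; 2:krorn {P,N}; 3:spistoilm {A,N}; 4:spistoilm {A,N}; 5:roustaux {C}; 6:goi {N}; 7:thaicheil {P}; 8:thaicheil {P}; 9:shiaklalm {A,V}; 10:krorn {P,N}.
There are 64 candidate sequences in total.
The sequences that satisfy every rule: P P N N C N P P V P; P N N N C N P P V P; N P N N C N P P V P; N N N N C N P P V P.
Count = 4.

4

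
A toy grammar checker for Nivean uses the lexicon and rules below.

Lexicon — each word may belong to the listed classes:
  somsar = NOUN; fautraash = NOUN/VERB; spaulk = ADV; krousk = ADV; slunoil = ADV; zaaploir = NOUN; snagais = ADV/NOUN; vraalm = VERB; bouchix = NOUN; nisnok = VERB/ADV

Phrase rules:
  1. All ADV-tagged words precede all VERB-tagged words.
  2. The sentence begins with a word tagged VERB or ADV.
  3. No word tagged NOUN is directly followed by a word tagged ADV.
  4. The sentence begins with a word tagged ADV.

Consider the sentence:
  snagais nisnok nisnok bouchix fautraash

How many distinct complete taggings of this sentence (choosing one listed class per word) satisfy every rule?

Candidates per position — 1:snagais {ADV,NOUN}; 2:nisnok {VERB,ADV}; 3:nisnok {VERB,ADV}; 4:bouchix {NOUN}; 5:fautraash {NOUN,VERB}.
There are 16 candidate sequences in total.
Checking each against the rules leaves 6 sequences.
Count = 6.

6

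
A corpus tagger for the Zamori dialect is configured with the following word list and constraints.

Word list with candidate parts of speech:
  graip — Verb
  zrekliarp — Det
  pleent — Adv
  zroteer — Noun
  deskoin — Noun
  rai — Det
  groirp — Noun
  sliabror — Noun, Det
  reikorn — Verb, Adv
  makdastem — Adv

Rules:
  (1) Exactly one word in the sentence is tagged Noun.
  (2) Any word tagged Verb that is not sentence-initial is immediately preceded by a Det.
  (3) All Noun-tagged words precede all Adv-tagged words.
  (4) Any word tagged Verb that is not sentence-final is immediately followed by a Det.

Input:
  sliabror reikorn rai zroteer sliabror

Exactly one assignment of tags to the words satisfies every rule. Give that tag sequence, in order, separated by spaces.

Det Verb Det Noun Det

Candidates per position — 1:sliabror {Noun,Det}; 2:reikorn {Verb,Adv}; 3:rai {Det}; 4:zroteer {Noun}; 5:sliabror {Noun,Det}.
Position 1: Noun is ruled out by rule 1; that leaves Det.
Position 2: Adv is ruled out by rule 3; that leaves Verb.
Position 5: Noun is ruled out by rule 1; that leaves Det.
So the tagging must be: Det Verb Det Noun Det.
Check: rule 1 ok; rule 2 ok; rule 3 ok; rule 4 ok.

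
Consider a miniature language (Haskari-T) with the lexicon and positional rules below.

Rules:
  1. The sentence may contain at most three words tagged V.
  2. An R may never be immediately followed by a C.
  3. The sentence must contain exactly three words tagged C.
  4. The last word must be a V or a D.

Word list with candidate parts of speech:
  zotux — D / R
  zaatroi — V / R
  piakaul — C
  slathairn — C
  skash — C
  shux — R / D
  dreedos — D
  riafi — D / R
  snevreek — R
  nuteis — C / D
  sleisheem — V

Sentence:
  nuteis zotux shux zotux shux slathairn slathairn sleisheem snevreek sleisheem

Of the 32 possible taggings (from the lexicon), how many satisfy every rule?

8

Candidates per position — 1:nuteis {C,D}; 2:zotux {D,R}; 3:shux {R,D}; 4:zotux {D,R}; 5:shux {R,D}; 6:slathairn {C}; 7:slathairn {C}; 8:sleisheem {V}; 9:snevreek {R}; 10:sleisheem {V}.
There are 32 candidate sequences in total.
Checking each against the rules leaves 8 sequences.
Count = 8.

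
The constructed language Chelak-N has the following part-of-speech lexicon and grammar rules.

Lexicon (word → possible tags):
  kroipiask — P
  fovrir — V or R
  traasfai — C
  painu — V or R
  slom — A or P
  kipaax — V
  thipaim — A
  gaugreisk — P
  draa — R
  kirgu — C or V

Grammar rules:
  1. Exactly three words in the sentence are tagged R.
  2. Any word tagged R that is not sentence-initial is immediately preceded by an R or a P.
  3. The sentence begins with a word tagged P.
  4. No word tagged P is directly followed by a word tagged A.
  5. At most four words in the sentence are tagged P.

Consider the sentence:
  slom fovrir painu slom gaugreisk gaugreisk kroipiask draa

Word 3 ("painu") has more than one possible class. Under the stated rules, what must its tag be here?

R

Candidates per position — 1:slom {A,P}; 2:fovrir {V,R}; 3:painu {V,R}; 4:slom {A,P}; 5:gaugreisk {P}; 6:gaugreisk {P}; 7:kroipiask {P}; 8:draa {R}.
Position 1: A is ruled out by rule 3; that leaves P.
Position 2: V is ruled out by rule 1; that leaves R.
Position 3: V is ruled out by rule 1; that leaves R.
Position 4: P is ruled out by rule 5; that leaves A.
The unique satisfying tagging is: P R R A P P P R.
Check: rule 1 holds; rule 2 holds; rule 3 holds; rule 4 holds; rule 5 holds.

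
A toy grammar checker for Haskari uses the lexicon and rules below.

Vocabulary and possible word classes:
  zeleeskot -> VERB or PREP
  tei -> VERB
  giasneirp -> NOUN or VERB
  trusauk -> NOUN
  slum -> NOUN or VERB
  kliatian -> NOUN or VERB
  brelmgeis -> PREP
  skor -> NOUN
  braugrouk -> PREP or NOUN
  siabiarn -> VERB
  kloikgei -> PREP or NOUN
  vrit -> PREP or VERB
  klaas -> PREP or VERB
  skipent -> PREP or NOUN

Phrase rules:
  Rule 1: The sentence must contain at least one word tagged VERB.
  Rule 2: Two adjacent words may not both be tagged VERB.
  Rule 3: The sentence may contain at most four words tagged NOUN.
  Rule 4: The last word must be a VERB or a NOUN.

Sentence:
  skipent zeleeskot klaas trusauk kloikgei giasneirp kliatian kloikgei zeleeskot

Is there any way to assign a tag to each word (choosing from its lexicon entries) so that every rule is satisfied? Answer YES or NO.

Candidates per position — 1:skipent {PREP,NOUN}; 2:zeleeskot {VERB,PREP}; 3:klaas {PREP,VERB}; 4:trusauk {NOUN}; 5:kloikgei {PREP,NOUN}; 6:giasneirp {NOUN,VERB}; 7:kliatian {NOUN,VERB}; 8:kloikgei {PREP,NOUN}; 9:zeleeskot {VERB,PREP}.
One satisfying assignment: PREP VERB PREP NOUN NOUN VERB NOUN NOUN VERB.
Checking: rule 1 holds; rule 2 holds; rule 3 holds; rule 4 holds.

YES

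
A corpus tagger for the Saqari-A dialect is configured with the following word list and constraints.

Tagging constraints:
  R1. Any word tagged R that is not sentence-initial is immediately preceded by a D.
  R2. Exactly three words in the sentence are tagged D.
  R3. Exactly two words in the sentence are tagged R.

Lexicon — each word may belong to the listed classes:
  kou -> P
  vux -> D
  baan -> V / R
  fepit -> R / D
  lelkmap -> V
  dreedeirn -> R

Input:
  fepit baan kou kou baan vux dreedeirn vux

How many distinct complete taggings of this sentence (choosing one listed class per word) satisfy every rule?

Candidates per position — 1:fepit {R,D}; 2:baan {V,R}; 3:kou {P}; 4:kou {P}; 5:baan {V,R}; 6:vux {D}; 7:dreedeirn {R}; 8:vux {D}.
There are 8 candidate sequences in total.
The sequences that satisfy every rule: D R P P V D R D.
Count = 1.

1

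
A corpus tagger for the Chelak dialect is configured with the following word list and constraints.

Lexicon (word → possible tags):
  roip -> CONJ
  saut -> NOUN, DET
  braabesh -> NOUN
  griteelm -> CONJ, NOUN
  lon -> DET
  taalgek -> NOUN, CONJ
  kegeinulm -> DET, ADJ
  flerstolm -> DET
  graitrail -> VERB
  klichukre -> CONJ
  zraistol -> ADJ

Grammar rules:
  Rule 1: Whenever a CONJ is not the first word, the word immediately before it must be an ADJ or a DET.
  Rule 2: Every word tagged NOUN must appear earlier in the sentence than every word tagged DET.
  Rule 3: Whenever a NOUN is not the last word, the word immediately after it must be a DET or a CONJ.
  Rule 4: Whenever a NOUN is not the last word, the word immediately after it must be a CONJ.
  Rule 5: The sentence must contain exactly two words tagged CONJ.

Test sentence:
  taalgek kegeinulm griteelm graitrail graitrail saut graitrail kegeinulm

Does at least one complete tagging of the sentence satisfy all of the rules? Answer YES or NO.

Candidates per position — 1:taalgek {NOUN,CONJ}; 2:kegeinulm {DET,ADJ}; 3:griteelm {CONJ,NOUN}; 4:graitrail {VERB}; 5:graitrail {VERB}; 6:saut {NOUN,DET}; 7:graitrail {VERB}; 8:kegeinulm {DET,ADJ}.
One satisfying assignment: CONJ DET CONJ VERB VERB DET VERB DET.
Verifying each rule — rule 1 ✓; rule 2 ✓; rule 3 ✓; rule 4 ✓; rule 5 ✓.

YES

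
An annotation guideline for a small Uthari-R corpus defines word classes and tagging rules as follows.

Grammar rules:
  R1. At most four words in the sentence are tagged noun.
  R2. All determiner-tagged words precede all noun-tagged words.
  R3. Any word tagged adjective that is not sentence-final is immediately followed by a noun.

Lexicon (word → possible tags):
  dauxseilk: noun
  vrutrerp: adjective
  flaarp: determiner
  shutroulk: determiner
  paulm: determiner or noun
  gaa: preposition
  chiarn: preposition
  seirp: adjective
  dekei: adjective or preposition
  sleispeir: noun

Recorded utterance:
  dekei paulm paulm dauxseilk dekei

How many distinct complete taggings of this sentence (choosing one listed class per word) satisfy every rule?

8

Candidates per position — 1:dekei {adjective,preposition}; 2:paulm {determiner,noun}; 3:paulm {determiner,noun}; 4:dauxseilk {noun}; 5:dekei {adjective,preposition}.
There are 16 candidate sequences in total.
Checking each against the rules leaves 8 sequences.
Count = 8.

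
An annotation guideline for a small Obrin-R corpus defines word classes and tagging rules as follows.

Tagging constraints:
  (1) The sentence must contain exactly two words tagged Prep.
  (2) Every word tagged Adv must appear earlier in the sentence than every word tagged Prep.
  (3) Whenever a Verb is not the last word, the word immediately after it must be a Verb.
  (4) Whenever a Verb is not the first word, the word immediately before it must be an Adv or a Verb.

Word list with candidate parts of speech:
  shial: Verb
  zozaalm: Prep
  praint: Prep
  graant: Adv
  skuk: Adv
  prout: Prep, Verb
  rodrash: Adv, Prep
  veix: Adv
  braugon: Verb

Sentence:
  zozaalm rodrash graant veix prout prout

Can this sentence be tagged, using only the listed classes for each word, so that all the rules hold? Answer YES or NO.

Candidates per position — 1:zozaalm {Prep}; 2:rodrash {Adv,Prep}; 3:graant {Adv}; 4:veix {Adv}; 5:prout {Prep,Verb}; 6:prout {Prep,Verb}.
Rule 2 cannot be satisfied by any choice of tags from the lexicon.
So there is no consistent tagging.

NO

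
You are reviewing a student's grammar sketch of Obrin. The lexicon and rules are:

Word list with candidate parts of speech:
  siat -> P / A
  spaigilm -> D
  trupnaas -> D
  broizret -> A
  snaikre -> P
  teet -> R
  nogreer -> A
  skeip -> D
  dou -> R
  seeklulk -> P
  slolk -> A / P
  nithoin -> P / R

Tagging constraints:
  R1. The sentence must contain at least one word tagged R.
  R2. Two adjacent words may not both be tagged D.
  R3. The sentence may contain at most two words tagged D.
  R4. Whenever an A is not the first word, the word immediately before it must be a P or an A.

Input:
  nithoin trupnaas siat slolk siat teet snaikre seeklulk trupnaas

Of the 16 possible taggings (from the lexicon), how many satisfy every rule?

Candidates per position — 1:nithoin {P,R}; 2:trupnaas {D}; 3:siat {P,A}; 4:slolk {A,P}; 5:siat {P,A}; 6:teet {R}; 7:snaikre {P}; 8:seeklulk {P}; 9:trupnaas {D}.
There are 16 candidate sequences in total.
Checking each against the rules leaves 8 sequences.
Count = 8.

8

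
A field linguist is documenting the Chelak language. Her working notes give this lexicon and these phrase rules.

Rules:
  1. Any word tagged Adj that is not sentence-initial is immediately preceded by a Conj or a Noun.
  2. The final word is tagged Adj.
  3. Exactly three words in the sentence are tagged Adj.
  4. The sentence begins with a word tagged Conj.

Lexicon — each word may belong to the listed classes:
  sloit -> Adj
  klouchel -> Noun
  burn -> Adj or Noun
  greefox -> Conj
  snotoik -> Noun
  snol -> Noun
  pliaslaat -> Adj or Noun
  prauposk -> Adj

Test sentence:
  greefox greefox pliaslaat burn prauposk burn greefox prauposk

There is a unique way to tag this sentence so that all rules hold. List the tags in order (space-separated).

Conj Conj Adj Noun Adj Noun Conj Adj

Candidates per position — 1:greefox {Conj}; 2:greefox {Conj}; 3:pliaslaat {Adj,Noun}; 4:burn {Adj,Noun}; 5:prauposk {Adj}; 6:burn {Adj,Noun}; 7:greefox {Conj}; 8:prauposk {Adj}.
Position 4: tagging it Adj would leave rule 1 unsatisfiable, so it must be Noun.
Position 6: tagging it Adj would leave rule 1 unsatisfiable, so it must be Noun.
Position 3: tagging it Noun would leave rule 3 unsatisfiable, so it must be Adj.
That leaves exactly one tagging: Conj Conj Adj Noun Adj Noun Conj Adj.
Check: rule 1 holds; rule 2 holds; rule 3 holds; rule 4 holds.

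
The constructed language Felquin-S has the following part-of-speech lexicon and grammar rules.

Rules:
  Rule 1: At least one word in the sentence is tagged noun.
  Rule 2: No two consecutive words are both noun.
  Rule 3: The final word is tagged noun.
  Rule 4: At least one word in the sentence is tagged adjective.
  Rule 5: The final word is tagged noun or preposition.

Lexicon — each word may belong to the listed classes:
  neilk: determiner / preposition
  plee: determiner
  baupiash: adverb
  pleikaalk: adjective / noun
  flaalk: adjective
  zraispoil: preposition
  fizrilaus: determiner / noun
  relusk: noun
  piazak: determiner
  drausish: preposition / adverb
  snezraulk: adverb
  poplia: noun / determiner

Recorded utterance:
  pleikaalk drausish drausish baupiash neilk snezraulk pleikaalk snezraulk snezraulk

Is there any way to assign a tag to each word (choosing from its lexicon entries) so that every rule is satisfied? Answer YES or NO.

NO

Candidates per position — 1:pleikaalk {adjective,noun}; 2:drausish {preposition,adverb}; 3:drausish {preposition,adverb}; 4:baupiash {adverb}; 5:neilk {determiner,preposition}; 6:snezraulk {adverb}; 7:pleikaalk {adjective,noun}; 8:snezraulk {adverb}; 9:snezraulk {adverb}.
Rule 3 cannot be satisfied by any choice of tags from the lexicon.
So there is no consistent tagging.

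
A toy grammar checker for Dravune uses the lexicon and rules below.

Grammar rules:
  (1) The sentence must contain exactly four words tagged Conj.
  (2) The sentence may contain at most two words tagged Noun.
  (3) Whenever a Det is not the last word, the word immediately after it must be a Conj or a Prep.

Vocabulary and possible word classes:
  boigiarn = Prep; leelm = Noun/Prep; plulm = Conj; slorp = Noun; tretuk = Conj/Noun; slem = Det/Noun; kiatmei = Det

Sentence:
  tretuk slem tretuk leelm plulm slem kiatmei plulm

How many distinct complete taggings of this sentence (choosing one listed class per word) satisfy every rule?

3

Candidates per position — 1:tretuk {Conj,Noun}; 2:slem {Det,Noun}; 3:tretuk {Conj,Noun}; 4:leelm {Noun,Prep}; 5:plulm {Conj}; 6:slem {Det,Noun}; 7:kiatmei {Det}; 8:plulm {Conj}.
There are 32 candidate sequences in total.
The sequences that satisfy every rule: Conj Det Conj Noun Conj Noun Det Conj; Conj Det Conj Prep Conj Noun Det Conj; Conj Noun Conj Prep Conj Noun Det Conj.
Count = 3.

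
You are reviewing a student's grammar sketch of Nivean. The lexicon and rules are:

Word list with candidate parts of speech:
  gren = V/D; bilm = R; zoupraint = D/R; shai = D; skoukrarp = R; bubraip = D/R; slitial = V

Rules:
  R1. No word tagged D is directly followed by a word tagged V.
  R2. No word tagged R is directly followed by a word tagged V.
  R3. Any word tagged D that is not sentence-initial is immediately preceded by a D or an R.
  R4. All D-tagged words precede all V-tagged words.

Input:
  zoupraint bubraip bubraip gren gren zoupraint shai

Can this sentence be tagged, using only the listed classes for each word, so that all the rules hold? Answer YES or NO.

Candidates per position — 1:zoupraint {D,R}; 2:bubraip {D,R}; 3:bubraip {D,R}; 4:gren {V,D}; 5:gren {V,D}; 6:zoupraint {D,R}; 7:shai {D}.
One satisfying assignment: R D D D D R D.
Checking: rule 1 ✓; rule 2 ✓; rule 3 ✓; rule 4 ✓.

YES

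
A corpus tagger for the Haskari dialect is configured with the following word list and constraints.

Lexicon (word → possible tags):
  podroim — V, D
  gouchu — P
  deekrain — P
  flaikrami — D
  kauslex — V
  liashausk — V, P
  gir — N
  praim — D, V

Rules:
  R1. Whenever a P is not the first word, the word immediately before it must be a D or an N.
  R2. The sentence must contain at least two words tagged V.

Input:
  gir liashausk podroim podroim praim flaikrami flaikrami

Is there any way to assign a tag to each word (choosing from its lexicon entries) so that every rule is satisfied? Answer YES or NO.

Candidates per position — 1:gir {N}; 2:liashausk {V,P}; 3:podroim {V,D}; 4:podroim {V,D}; 5:praim {D,V}; 6:flaikrami {D}; 7:flaikrami {D}.
One satisfying assignment: N P V D V D D.
Rule-by-rule: rule 1 satisfied; rule 2 satisfied.

YES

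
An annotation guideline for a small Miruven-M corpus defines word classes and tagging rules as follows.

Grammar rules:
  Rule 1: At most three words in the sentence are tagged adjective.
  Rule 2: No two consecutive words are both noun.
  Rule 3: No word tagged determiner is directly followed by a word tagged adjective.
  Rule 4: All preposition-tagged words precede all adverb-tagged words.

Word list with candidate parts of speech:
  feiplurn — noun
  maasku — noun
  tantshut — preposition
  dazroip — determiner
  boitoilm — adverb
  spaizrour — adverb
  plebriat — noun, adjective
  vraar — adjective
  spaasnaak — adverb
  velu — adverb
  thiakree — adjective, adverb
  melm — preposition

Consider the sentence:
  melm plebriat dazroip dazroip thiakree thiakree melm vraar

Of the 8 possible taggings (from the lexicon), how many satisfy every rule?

Candidates per position — 1:melm {preposition}; 2:plebriat {noun,adjective}; 3:dazroip {determiner}; 4:dazroip {determiner}; 5:thiakree {adjective,adverb}; 6:thiakree {adjective,adverb}; 7:melm {preposition}; 8:vraar {adjective}.
There are 8 candidate sequences in total.
Every candidate sequence violates at least one rule; no consistent tagging exists.
Count = 0.

0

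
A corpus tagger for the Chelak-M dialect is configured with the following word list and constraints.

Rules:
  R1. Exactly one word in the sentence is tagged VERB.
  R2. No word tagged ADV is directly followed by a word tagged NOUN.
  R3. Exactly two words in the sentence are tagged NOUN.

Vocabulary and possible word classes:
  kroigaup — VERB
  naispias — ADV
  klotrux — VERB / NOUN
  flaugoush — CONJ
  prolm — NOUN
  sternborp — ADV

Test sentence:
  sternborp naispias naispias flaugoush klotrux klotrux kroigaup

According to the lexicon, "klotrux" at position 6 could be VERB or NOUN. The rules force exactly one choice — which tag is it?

NOUN

Candidates per position — 1:sternborp {ADV}; 2:naispias {ADV}; 3:naispias {ADV}; 4:flaugoush {CONJ}; 5:klotrux {VERB,NOUN}; 6:klotrux {VERB,NOUN}; 7:kroigaup {VERB}.
At position 5, choosing VERB makes rule 1 impossible to satisfy; hence NOUN.
At position 6, choosing VERB makes rule 1 impossible to satisfy; hence NOUN.
So the tagging must be: ADV ADV ADV CONJ NOUN NOUN VERB.
Verifying each rule — rule 1 ✓; rule 2 ✓; rule 3 ✓.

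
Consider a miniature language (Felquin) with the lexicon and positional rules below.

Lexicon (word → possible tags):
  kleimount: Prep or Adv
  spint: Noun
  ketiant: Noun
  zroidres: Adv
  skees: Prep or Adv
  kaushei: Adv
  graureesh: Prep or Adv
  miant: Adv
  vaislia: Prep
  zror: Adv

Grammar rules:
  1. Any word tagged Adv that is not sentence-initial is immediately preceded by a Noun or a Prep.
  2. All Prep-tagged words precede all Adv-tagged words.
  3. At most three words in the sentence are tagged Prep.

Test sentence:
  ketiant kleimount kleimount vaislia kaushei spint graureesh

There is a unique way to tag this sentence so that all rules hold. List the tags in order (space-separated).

Candidates per position — 1:ketiant {Noun}; 2:kleimount {Prep,Adv}; 3:kleimount {Prep,Adv}; 4:vaislia {Prep}; 5:kaushei {Adv}; 6:spint {Noun}; 7:graureesh {Prep,Adv}.
If word 2 were Adv, no tagging could satisfy rule 2; so word 2 is Prep.
If word 3 were Adv, no tagging could satisfy rule 2; so word 3 is Prep.
If word 7 were Prep, no tagging could satisfy rule 2; so word 7 is Adv.
So the tagging must be: Noun Prep Prep Prep Adv Noun Adv.
Rule-by-rule: rule 1 satisfied; rule 2 satisfied; rule 3 satisfied.

Noun Prep Prep Prep Adv Noun Adv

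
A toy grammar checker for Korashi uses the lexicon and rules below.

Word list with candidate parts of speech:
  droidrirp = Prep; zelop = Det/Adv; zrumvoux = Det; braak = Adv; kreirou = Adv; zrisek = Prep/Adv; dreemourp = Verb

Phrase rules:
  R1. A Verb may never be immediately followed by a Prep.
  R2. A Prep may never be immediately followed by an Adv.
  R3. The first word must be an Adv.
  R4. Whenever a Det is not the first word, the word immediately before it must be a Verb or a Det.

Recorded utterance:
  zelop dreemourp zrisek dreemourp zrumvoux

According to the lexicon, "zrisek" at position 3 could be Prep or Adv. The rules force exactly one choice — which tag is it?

Adv

Candidates per position — 1:zelop {Det,Adv}; 2:dreemourp {Verb}; 3:zrisek {Prep,Adv}; 4:dreemourp {Verb}; 5:zrumvoux {Det}.
Word 1 cannot be Det — rule 3 would then fail for every completion. It is Adv.
Word 3 cannot be Prep — rule 1 would then fail for every completion. It is Adv.
The only consistent sequence is: Adv Verb Adv Verb Det.
Verifying each rule — rule 1 ok; rule 2 ok; rule 3 ok; rule 4 ok.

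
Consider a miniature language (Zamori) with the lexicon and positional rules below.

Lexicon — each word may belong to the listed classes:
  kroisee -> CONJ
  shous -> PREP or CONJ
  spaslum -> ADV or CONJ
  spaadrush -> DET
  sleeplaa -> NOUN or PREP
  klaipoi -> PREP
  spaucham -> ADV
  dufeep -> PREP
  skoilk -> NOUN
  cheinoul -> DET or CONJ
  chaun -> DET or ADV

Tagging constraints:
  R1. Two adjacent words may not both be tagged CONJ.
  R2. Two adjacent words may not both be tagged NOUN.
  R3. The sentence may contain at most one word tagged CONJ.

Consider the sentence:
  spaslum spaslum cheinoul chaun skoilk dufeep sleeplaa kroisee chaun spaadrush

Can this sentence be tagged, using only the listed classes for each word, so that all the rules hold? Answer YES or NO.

Candidates per position — 1:spaslum {ADV,CONJ}; 2:spaslum {ADV,CONJ}; 3:cheinoul {DET,CONJ}; 4:chaun {DET,ADV}; 5:skoilk {NOUN}; 6:dufeep {PREP}; 7:sleeplaa {NOUN,PREP}; 8:kroisee {CONJ}; 9:chaun {DET,ADV}; 10:spaadrush {DET}.
One satisfying assignment: ADV ADV DET DET NOUN PREP PREP CONJ ADV DET.
Check: rule 1 holds; rule 2 holds; rule 3 holds.

YES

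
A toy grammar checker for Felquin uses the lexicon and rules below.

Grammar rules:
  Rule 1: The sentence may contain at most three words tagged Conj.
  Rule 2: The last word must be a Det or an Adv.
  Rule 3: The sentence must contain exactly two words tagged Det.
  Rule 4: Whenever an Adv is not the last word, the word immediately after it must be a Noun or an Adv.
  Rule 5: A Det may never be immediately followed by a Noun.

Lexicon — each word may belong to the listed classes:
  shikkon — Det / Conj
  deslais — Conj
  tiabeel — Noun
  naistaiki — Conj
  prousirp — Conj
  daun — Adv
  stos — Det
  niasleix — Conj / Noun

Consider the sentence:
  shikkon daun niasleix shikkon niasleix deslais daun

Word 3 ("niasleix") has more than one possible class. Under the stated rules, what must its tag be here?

Noun

Candidates per position — 1:shikkon {Det,Conj}; 2:daun {Adv}; 3:niasleix {Conj,Noun}; 4:shikkon {Det,Conj}; 5:niasleix {Conj,Noun}; 6:deslais {Conj}; 7:daun {Adv}.
Position 1: tagging it Conj would leave rule 3 unsatisfiable, so it must be Det.
Position 3: tagging it Conj would leave rule 4 unsatisfiable, so it must be Noun.
Position 4: tagging it Conj would leave rule 3 unsatisfiable, so it must be Det.
Position 5: tagging it Noun would leave rule 5 unsatisfiable, so it must be Conj.
The unique satisfying tagging is: Det Adv Noun Det Conj Conj Adv.
Checking: rule 1 ✓; rule 2 ✓; rule 3 ✓; rule 4 ✓; rule 5 ✓.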